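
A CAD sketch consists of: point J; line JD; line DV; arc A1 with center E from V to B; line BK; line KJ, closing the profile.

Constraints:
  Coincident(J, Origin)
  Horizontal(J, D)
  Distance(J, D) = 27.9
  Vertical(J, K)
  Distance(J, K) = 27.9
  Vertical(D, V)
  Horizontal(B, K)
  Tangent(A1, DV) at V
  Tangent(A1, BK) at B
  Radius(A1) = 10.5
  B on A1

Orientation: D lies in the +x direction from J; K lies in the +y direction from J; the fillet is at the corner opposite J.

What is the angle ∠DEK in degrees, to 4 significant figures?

152.2°

J and K share the same x with |JK| = 27.9 and K on the +y side, so K = (0.000, 27.90). The virtual corner opposite J is at (27.90, 27.90). A1 meets DV tangentially, so EV is at right angles to DV and tangency of A1 to BK means the radius EB is perpendicular to BK, with radius 10.5, so the center E sits 10.5 in from both sides at E = (17.40, 17.40). Then cos ∠DEK = ED·EK / (|ED||EK|), giving 152.2°.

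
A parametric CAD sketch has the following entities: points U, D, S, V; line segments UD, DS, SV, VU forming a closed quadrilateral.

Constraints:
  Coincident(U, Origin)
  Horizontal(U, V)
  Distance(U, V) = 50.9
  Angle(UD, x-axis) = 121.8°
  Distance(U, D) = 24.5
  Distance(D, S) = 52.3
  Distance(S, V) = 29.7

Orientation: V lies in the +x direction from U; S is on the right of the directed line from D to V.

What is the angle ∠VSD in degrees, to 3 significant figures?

107°

Checks: |DS| = 52.30 ✓; |SV| = 29.70 ✓.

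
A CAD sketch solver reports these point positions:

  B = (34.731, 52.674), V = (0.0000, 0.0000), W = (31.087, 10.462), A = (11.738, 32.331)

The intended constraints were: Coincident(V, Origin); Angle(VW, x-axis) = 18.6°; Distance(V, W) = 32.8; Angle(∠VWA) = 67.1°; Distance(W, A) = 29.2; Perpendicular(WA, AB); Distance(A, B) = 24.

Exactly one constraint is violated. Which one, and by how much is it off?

Distance(A, B) = 24 — off by 6.70.

V = (0.00, 0.00) ✓; VW at 18.60° ✓; |VW| = 32.80 ✓; ∠VWA = 67.10° ✓; |WA| = 29.20 ✓; ∠(WA, AB) = 90.00° ✓; |AB| = 30.70 ✗.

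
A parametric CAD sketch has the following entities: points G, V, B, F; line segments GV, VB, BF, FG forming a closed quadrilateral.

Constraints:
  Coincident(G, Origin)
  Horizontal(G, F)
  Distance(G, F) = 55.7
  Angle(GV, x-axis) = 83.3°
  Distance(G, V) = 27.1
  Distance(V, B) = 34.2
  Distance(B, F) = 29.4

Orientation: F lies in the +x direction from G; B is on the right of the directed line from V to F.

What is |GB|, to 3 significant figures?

26.4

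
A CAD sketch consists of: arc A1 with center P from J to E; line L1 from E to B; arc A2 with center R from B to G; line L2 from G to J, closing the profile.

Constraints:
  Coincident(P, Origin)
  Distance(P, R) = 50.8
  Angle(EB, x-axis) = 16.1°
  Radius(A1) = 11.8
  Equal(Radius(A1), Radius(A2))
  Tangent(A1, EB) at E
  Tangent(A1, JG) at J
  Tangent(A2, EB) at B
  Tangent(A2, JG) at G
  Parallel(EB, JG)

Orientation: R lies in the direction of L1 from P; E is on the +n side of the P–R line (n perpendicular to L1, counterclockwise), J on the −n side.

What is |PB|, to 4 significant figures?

52.15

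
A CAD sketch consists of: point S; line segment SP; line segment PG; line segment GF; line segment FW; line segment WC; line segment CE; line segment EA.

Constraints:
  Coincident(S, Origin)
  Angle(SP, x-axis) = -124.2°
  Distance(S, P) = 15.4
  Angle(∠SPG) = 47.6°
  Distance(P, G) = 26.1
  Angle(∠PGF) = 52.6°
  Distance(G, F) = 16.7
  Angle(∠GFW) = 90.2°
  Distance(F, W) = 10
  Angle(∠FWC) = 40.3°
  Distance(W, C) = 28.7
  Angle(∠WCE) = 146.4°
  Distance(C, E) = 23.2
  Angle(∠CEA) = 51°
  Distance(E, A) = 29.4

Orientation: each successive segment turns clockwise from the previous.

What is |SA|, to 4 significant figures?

24.86

∠WCE = 146.4° gives CE at 72.90° from the x-axis; with |CE| = 23.2, E = (-4.813, 46.40). ∠CEA = 51.0° gives EA at -56.10° from the x-axis; with |EA| = 29.4, A = (11.58, 22.00). Then |SA| = |A − S| = 24.86.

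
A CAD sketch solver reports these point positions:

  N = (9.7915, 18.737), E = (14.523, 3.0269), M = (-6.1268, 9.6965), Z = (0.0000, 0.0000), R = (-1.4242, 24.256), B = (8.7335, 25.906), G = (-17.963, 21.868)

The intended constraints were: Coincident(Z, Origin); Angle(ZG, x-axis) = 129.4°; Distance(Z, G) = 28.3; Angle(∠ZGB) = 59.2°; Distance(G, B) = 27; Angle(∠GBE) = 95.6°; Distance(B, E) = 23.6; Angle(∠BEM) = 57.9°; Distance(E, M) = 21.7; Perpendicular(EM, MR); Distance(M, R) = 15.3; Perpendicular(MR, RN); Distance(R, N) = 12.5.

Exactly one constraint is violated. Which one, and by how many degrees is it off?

Perpendicular(MR, RN) — off by 8.30°.

Z = (0.00, 0.00) ✓; ZG at 129.4° ✓; |ZG| = 28.30 ✓; ∠ZGB = 59.20° ✓; |GB| = 27.00 ✓; ∠GBE = 95.60° ✓; |BE| = 23.60 ✓; ∠BEM = 57.90° ✓; |EM| = 21.70 ✓; ∠(EM, MR) = 90.00° ✓; |MR| = 15.30 ✓; ∠(MR, RN) = 98.30° ✗; |RN| = 12.50 ✓.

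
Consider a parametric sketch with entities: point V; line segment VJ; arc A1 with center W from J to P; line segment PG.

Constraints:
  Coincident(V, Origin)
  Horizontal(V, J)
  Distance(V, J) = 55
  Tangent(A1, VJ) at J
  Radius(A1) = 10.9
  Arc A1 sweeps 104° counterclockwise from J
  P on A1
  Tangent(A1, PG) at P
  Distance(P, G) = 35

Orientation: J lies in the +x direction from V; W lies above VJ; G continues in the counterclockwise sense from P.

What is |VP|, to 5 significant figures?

66.959

V is at the origin; V and J share the same y with |VJ| = 55.0 and J on the +x side, so J = (55.000, 0.0000). A1 meets VJ tangentially, so WJ is at right angles to VJ, so W = J + (0, 10.9) = (55.000, 10.900). On A1, J sits at bearing -90° from W; a 104° counterclockwise sweep puts P at bearing 14°, so P = W + 10.9·(cos 14°, sin 14°) = (65.576, 13.537). Then |VP| = |P − V| = 66.959.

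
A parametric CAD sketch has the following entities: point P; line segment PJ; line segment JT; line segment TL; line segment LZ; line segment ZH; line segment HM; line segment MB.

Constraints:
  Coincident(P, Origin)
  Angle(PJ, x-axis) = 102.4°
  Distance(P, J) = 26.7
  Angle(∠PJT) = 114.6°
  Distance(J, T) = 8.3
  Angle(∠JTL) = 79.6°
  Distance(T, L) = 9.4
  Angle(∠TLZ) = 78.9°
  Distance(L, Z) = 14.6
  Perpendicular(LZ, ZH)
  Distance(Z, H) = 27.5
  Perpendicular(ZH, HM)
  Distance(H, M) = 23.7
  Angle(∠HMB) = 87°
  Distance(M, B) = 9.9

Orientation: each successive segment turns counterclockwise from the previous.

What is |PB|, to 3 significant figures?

42.8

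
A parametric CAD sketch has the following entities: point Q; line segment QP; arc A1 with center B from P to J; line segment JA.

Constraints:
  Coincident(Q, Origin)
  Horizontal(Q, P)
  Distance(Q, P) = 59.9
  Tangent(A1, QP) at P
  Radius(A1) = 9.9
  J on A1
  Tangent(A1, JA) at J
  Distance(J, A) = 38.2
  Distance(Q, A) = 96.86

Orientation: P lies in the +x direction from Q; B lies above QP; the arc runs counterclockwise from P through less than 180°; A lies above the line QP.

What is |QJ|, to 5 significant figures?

68.051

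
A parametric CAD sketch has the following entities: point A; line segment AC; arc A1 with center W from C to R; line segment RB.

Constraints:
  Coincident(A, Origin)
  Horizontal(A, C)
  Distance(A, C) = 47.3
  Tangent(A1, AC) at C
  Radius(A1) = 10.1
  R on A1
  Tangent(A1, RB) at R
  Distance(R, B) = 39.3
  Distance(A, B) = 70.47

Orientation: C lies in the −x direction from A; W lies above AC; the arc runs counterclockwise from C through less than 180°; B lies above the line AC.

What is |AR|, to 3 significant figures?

39.8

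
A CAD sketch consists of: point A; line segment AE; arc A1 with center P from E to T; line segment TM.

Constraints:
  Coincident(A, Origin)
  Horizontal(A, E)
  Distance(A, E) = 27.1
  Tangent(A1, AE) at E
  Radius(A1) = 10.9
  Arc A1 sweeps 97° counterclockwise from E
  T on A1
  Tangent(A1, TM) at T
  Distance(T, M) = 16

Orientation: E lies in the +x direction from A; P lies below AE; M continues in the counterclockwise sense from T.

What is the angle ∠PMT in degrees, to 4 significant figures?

34.26°

A is at the origin; A and E share the same y with |AE| = 27.1 and E on the +x side, so E = (27.10, 0.000). The tangent condition forces PE to be normal to AE, so P = E + (0, -10.9) = (27.10, -10.90). On A1, E sits at bearing 90° from P; a 97° counterclockwise sweep puts T at bearing 187°, so T = P + 10.9·(cos 187°, sin 187°) = (16.28, -12.23). A1 meets TM tangentially, so PT is at right angles to TM, so TM runs along (−sin 187°, cos 187°); with |TM| = 16.0, M = (18.23, -28.11). Then cos ∠PMT = MP·MT / (|MP||MT|), giving 34.26°.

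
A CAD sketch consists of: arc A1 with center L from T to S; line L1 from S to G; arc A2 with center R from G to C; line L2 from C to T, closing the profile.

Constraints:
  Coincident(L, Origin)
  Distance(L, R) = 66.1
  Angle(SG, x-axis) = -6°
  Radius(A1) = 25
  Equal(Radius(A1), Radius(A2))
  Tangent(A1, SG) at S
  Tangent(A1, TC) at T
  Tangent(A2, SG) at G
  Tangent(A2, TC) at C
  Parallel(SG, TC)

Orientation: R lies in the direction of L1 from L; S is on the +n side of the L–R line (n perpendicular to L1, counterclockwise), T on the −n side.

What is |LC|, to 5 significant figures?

70.670

Tangency of A1 to both parallel lines with radius 25.0 puts S and T at L ± 25.0·n: S = (2.6132, 24.863), T = (-2.6132, -24.863). Equal radii place G and C the same way about R: G = R + 25.0·n = (68.351, 17.954), C = R − 25.0·n = (63.125, -31.772). Then |LC| = |C − L| = 70.670.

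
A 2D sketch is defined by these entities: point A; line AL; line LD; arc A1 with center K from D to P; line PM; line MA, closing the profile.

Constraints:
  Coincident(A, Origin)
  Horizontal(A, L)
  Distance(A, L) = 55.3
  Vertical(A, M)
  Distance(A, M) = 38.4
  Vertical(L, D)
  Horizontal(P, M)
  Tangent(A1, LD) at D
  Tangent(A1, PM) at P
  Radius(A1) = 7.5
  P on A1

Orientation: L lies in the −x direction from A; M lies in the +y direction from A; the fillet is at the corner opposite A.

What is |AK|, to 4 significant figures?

56.92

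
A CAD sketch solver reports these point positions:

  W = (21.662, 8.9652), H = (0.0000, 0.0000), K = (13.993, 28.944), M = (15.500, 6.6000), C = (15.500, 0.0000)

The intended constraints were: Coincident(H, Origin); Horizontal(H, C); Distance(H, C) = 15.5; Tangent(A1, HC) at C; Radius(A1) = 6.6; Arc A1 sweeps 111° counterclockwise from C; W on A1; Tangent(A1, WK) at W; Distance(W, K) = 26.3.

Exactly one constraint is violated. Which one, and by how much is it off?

Distance(W, K) = 26.3 — off by 4.90.

H = (0.00, 0.00) ✓; H.y = 0.00, C.y = 0.00 ✓; |HC| = 15.50 ✓; ∠(MC, CH) = 90.00° ✓; |MC| = 6.600 ✓; bearing(M→W) − bearing(M→C) = 111.0° ✓; |MW| = 6.600 ✓; ∠(MW, WK) = 90.00° ✓; |WK| = 21.40 ✗.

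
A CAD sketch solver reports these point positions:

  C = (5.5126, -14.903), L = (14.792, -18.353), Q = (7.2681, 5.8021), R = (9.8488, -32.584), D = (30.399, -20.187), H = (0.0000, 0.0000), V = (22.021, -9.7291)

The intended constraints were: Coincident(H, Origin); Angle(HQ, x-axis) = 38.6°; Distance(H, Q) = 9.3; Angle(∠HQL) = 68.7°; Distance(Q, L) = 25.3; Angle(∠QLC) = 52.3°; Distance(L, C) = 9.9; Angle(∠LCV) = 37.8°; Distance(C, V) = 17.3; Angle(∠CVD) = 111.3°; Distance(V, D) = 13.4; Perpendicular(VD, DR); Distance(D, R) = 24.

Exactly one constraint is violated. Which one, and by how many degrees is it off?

Perpendicular(VD, DR) — off by 7.60°.

H = (0.00, 0.00) ✓; HQ at 38.60° ✓; |HQ| = 9.300 ✓; ∠HQL = 68.70° ✓; |QL| = 25.30 ✓; ∠QLC = 52.30° ✓; |LC| = 9.900 ✓; ∠LCV = 37.80° ✓; |CV| = 17.30 ✓; ∠CVD = 111.3° ✓; |VD| = 13.40 ✓; ∠(VD, DR) = 97.60° ✗; |DR| = 24.00 ✓.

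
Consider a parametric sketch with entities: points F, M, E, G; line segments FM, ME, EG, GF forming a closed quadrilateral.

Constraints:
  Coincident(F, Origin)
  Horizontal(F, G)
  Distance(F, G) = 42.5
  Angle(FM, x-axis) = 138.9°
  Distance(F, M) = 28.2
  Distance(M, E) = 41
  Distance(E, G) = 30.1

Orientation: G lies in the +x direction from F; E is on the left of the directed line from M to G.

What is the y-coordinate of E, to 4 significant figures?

19.69

F is at the origin; FG is horizontal with |FG| = 42.5 and G in +x, so G = (42.5, 0). FM runs at 138.9° with |FM| = 28.2, so M = (-21.25, 18.54). E is determined by |ME| = 41.0 and |EG| = 30.1 together: it lies at the intersection of circle(M, 41.0) and circle(G, 30.1). With |MG| = 66.39, the foot of the radical line on MG is 39.03 from M and the perpendicular offset is √(41.0² − 39.03²) = 12.55. Taking the left-of-MG solution: E = (19.73, 19.69).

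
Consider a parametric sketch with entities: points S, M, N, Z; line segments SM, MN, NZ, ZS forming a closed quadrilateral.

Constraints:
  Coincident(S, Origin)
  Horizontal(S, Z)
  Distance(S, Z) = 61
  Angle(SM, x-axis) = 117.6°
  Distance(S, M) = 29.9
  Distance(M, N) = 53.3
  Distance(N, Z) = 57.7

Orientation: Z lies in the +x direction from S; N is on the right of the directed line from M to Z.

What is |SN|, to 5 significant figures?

23.541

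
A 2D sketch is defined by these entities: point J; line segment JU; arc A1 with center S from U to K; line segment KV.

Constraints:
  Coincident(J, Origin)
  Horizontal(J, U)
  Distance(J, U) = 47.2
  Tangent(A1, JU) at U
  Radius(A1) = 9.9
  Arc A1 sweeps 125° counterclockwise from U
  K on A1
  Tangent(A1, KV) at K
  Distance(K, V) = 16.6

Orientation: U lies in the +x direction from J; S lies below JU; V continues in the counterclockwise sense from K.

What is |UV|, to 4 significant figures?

29.21

J is at the origin; J and U share the same y with |JU| = 47.2 and U on the +x side, so U = (47.20, 0.000). The tangent condition forces SU to be normal to JU, so S = U + (0, -9.9) = (47.20, -9.900). On A1, U sits at bearing 90° from S; a 125° counterclockwise sweep puts K at bearing 215°, so K = S + 9.9·(cos 215°, sin 215°) = (39.09, -15.58). Since A1 is tangent to KV there, SK ⟂ KV, so KV runs along (−sin 215°, cos 215°); with |KV| = 16.6, V = (48.61, -29.18). Then |UV| = |V − U| = 29.21.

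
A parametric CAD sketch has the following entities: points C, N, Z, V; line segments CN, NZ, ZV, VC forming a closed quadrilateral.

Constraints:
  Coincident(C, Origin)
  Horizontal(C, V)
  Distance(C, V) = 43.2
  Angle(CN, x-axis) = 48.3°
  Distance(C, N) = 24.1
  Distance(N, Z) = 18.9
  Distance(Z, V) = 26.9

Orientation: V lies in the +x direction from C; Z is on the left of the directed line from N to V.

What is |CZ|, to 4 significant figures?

41.90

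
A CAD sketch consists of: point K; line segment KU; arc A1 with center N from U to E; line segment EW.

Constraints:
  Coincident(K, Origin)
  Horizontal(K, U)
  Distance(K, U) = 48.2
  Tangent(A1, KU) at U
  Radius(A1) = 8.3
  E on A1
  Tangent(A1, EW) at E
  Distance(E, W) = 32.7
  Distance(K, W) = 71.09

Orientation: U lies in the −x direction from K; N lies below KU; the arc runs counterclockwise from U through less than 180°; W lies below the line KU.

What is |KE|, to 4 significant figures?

57.02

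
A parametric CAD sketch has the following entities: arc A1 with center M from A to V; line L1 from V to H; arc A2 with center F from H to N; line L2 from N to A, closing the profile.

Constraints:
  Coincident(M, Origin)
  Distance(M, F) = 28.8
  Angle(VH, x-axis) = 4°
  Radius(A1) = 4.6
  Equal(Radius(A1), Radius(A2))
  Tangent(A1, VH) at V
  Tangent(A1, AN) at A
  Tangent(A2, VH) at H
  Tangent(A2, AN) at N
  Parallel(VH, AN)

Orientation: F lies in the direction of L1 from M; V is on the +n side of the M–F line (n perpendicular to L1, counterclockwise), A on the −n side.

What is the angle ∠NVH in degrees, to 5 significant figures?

17.716°

The slot axis is L1's direction at 4.0°, so u = (cos 4.0°, sin 4.0°) = (0.99756, 0.069756) and n = (−sin 4.0°, cos 4.0°) = (-0.069756, 0.99756). M is at the origin and F lies 28.8 along u from M, so F = 28.8·u = (28.730, 2.0090). Tangency of A1 to both parallel lines with radius 4.6 puts V and A at M ± 4.6·n: V = (-0.32088, 4.5888), A = (0.32088, -4.5888). Equal radii place H and N the same way about F: H = F + 4.6·n = (28.409, 6.5978), N = F − 4.6·n = (29.051, -2.5798). Then cos ∠NVH = VN·VH / (|VN||VH|), giving 17.716°.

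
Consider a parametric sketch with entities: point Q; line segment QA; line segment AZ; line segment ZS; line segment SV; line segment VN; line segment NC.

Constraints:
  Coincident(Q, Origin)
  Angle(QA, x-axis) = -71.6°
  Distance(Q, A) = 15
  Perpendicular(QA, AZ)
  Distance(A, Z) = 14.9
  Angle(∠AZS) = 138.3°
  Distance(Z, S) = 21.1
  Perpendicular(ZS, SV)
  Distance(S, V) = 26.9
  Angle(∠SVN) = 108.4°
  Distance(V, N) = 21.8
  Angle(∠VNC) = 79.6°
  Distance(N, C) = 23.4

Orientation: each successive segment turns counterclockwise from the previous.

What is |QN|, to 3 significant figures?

12.8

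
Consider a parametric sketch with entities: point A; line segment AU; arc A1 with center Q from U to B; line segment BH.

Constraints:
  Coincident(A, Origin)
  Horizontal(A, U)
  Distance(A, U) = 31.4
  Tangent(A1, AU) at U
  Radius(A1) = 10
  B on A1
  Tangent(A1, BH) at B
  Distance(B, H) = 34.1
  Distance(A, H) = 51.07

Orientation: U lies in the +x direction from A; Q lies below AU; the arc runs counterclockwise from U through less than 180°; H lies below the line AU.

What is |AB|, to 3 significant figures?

24.0

A is at the origin; A and U share the same y with |AU| = 31.4 and U on the +x side, so U = (31.4, 0.00). Tangency of A1 to AU means the radius QU is perpendicular to AU, so Q = U + (0, -10) = (31.4, -10.0). Since QB ⟂ BH (tangency), |QH| = √(10.0² + 34.1²) = 35.5 regardless of where B sits on A1. So H lies on both circle(A, 51.07) and circle(Q, 35.5); the below-AU intersection is H = (24.4, -44.8). B is the foot of the tangent from H: B = (21.4, -10.9).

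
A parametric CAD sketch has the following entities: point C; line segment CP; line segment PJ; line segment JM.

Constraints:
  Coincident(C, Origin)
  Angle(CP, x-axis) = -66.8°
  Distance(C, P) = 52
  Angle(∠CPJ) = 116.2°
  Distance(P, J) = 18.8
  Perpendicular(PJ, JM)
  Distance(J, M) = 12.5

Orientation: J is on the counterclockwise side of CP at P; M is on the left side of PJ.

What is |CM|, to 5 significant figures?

53.949

C is at the origin; CP runs at -66.8° with length 52.0, so P = 52.0·(cos -66.8°, sin -66.8°) = (20.485, -47.795). ∠CPJ = 116.2°, so PJ runs at -66.8° + (180° − 116.2°) = -3.0000° from the x-axis; with |PJ| = 18.8, J = P + 18.8·(cos -3.0000°, sin -3.0000°) = (39.259, -48.779). PJ is perpendicular to JM; with |JM| = 12.5 on the left of PJ, M = J + 12.5·(0.052336, 0.99863) = (39.913, -36.296). Then |CM| = |M − C| = 53.949.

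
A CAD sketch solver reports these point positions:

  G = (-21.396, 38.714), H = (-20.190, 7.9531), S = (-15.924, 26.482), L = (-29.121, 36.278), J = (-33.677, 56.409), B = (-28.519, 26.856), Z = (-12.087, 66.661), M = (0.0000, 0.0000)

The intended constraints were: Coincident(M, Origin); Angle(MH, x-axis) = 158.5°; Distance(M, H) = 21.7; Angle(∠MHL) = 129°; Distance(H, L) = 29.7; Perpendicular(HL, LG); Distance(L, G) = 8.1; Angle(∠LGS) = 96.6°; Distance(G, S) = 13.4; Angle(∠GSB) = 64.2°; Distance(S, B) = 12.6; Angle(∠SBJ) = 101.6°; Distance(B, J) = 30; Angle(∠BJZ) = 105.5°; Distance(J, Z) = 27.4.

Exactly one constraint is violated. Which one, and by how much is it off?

Distance(J, Z) = 27.4 — off by 3.50.

M = (0.00, 0.00) ✓; MH at 158.5° ✓; |MH| = 21.70 ✓; ∠MHL = 129.0° ✓; |HL| = 29.70 ✓; ∠(HL, LG) = 90.00° ✓; |LG| = 8.100 ✓; ∠LGS = 96.60° ✓; |GS| = 13.40 ✓; ∠GSB = 64.20° ✓; |SB| = 12.60 ✓; ∠SBJ = 101.6° ✓; |BJ| = 30.00 ✓; ∠BJZ = 105.5° ✓; |JZ| = 23.90 ✗.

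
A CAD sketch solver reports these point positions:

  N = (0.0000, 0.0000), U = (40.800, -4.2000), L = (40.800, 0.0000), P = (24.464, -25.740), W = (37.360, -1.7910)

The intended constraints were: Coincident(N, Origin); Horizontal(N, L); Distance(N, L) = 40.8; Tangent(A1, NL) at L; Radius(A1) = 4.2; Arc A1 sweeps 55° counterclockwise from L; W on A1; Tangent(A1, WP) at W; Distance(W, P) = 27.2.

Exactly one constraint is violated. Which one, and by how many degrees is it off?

Tangent(A1, WP) at W — off by 6.70°.

N = (0.00, 0.00) ✓; N.y = 0.00, L.y = 0.00 ✓; |NL| = 40.80 ✓; ∠(UL, LN) = 90.00° ✓; |UL| = 4.200 ✓; bearing(U→W) − bearing(U→L) = 55.00° ✓; |UW| = 4.200 ✓; ∠(UW, WP) = 83.30° ✗; |WP| = 27.20 ✓.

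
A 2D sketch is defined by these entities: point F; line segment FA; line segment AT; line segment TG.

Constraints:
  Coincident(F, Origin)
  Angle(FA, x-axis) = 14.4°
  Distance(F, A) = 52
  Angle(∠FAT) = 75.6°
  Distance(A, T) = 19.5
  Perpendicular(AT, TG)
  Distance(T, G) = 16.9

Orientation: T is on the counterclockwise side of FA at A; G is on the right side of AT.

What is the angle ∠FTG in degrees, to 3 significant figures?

173°

∠FAT = 75.6°, so AT runs at 14.4° + (180° − 75.6°) = 119° from the x-axis; with |AT| = 19.5, T = A + 19.5·(cos 119°, sin 119°) = (41.0, 30.0). AT ⟂ TG; with |TG| = 16.9 on the right of AT, G = T + 16.9·(0.876, 0.482) = (55.8, 38.2). Then cos ∠FTG = TF·TG / (|TF||TG|), giving 173°.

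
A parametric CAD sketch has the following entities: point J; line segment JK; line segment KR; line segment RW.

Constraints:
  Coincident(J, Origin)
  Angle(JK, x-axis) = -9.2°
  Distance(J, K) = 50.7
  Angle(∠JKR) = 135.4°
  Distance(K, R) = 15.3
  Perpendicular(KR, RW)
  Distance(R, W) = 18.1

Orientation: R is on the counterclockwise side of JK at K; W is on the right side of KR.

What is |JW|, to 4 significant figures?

74.33

∠JKR = 135.4°, so KR runs at -9.2° + (180° − 135.4°) = 35.40° from the x-axis; with |KR| = 15.3, R = K + 15.3·(cos 35.40°, sin 35.40°) = (62.52, 0.7570). KR is perpendicular to RW; with |RW| = 18.1 on the right of KR, W = R + 18.1·(0.5793, -0.8151) = (73.00, -14.00). Then |JW| = |W − J| = 74.33.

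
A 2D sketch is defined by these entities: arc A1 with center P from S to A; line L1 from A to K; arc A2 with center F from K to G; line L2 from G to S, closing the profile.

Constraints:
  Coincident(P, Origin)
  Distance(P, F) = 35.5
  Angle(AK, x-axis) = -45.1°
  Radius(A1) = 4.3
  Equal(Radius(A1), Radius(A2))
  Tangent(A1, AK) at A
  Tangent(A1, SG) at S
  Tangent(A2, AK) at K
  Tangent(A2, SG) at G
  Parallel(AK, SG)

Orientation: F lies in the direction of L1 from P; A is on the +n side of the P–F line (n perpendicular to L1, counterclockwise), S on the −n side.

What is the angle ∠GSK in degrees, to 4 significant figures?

13.62°

The slot axis is L1's direction at -45.1°, so u = (cos -45.1°, sin -45.1°) = (0.7059, -0.7083) and n = (−sin -45.1°, cos -45.1°) = (0.7083, 0.7059). P is at the origin and F lies 35.5 along u from P, so F = 35.5·u = (25.06, -25.15). Tangency of A1 to both parallel lines with radius 4.3 puts A and S at P ± 4.3·n: A = (3.046, 3.035), S = (-3.046, -3.035). Equal radii place K and G the same way about F: K = F + 4.3·n = (28.10, -22.11), G = F − 4.3·n = (22.01, -28.18). Then cos ∠GSK = SG·SK / (|SG||SK|), giving 13.62°.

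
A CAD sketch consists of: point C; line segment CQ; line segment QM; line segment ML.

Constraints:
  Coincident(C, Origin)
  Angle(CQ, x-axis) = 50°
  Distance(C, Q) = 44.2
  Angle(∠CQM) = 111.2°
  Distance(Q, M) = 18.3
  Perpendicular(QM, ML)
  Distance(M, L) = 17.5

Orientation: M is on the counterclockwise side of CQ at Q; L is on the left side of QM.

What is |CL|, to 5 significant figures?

41.683

C is at the origin; CQ runs at 50.0° with length 44.2, so Q = 44.2·(cos 50.0°, sin 50.0°) = (28.411, 33.859). ∠CQM = 111.2°, so QM runs at 50.0° + (180° − 111.2°) = 118.80° from the x-axis; with |QM| = 18.3, M = Q + 18.3·(cos 118.80°, sin 118.80°) = (19.595, 49.896). QM ⟂ ML; with |ML| = 17.5 on the left of QM, L = M + 17.5·(-0.87631, -0.48175) = (4.2598, 41.465). Then |CL| = |L − C| = 41.683.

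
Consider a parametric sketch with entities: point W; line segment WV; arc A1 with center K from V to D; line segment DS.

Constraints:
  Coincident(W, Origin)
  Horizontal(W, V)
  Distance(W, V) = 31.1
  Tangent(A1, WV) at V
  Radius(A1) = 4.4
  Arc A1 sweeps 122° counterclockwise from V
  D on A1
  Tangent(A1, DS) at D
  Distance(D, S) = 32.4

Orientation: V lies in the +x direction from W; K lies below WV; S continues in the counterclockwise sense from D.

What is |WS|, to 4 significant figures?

56.16

W is at the origin; W and V share the same y with |WV| = 31.1 and V on the +x side, so V = (31.10, 0.000). A1 meets WV tangentially, so KV is at right angles to WV, so K = V + (0, -4.4) = (31.10, -4.400). On A1, V sits at bearing 90° from K; a 122° counterclockwise sweep puts D at bearing 212°, so D = K + 4.4·(cos 212°, sin 212°) = (27.37, -6.732). Since A1 is tangent to DS there, KD ⟂ DS, so DS runs along (−sin 212°, cos 212°); with |DS| = 32.4, S = (44.54, -34.21). Then |WS| = |S − W| = 56.16.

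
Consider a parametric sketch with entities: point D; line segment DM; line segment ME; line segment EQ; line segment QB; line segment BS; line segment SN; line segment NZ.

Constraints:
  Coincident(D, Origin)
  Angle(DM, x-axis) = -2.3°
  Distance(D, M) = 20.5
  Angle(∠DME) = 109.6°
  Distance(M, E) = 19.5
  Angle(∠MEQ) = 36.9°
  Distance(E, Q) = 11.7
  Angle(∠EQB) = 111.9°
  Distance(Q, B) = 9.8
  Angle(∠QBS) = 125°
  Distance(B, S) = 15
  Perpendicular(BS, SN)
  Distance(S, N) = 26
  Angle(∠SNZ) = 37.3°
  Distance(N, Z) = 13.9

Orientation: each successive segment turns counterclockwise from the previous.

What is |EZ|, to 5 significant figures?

6.4859

D is at the origin; DM runs at -2.3° with length 20.5, so M = (20.483, -0.82270). ∠DME = 109.6° gives ME at 68.100° from the x-axis; with |ME| = 19.5, E = (27.757, 17.270). ∠MEQ = 36.9° gives EQ at -148.80° from the x-axis; with |EQ| = 11.7, Q = (17.749, 11.209). ∠EQB = 111.9° gives QB at -80.700° from the x-axis; with |QB| = 9.8, B = (19.333, 1.5380). ∠QBS = 125.0° gives BS at -25.700° from the x-axis; with |BS| = 15.0, S = (32.849, -4.9669). BS ⟂ SN, so SN runs at 64.300°; with |SN| = 26.0, N = (44.124, 18.461). ∠SNZ = 37.3° gives NZ at -153.00° from the x-axis; with |NZ| = 13.9, Z = (31.739, 12.151). Then |EZ| = |Z − E| = 6.4859.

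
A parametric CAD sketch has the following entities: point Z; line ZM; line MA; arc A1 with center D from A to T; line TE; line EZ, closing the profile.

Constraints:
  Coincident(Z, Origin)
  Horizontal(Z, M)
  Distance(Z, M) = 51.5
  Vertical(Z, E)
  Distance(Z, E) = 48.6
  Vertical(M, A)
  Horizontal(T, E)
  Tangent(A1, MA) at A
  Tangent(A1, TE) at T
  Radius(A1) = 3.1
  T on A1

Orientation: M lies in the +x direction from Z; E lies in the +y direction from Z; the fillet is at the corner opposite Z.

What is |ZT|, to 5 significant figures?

68.590

Z is at the origin; Z and M share the same y with |ZM| = 51.5 and M on the +x side, so M = (51.500, 0.0000). Z and E share the same x with |ZE| = 48.6 and E on the +y side, so E = (0.0000, 48.600). The virtual corner opposite Z is at (51.500, 48.600). A1 meets MA tangentially, so DA is at right angles to MA and since A1 is tangent to TE there, DT ⟂ TE, with radius 3.1, so the center D sits 3.1 in from both sides at D = (48.400, 45.500). That places the tangent points at A = (51.500, 45.500) on MA and T = (48.400, 48.600) on TE. Then |ZT| = |T − Z| = 68.590.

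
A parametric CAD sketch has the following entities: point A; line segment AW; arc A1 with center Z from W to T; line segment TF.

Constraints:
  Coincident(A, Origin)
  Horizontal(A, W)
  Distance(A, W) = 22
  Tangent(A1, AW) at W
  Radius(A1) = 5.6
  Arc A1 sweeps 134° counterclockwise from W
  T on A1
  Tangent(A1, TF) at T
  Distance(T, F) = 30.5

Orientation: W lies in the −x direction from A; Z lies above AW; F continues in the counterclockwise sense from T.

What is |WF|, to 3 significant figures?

35.8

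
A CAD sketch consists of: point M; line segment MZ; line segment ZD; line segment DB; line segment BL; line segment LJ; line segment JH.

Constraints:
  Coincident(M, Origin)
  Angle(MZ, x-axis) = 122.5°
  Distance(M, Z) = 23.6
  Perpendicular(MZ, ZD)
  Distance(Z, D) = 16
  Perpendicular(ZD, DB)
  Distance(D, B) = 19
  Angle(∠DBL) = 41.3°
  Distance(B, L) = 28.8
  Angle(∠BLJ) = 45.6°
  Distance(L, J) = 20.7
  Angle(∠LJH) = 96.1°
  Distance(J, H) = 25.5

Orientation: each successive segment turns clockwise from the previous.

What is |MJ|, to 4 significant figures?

30.70

∠DBL = 41.3° gives BL at 163.8° from the x-axis; with |BL| = 28.8, L = (-16.63, 20.51). ∠BLJ = 45.6° gives LJ at 29.40° from the x-axis; with |LJ| = 20.7, J = (1.400, 30.67). Then |MJ| = |J − M| = 30.70.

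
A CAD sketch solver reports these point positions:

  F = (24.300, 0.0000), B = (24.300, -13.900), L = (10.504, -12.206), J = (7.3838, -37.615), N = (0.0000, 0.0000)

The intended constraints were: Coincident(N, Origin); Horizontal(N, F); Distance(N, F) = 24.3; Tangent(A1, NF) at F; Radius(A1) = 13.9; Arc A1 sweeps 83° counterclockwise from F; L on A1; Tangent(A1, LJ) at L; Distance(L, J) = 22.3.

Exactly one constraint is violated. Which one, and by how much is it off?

Distance(L, J) = 22.3 — off by 3.30.

N = (0.00, 0.00) ✓; N.y = 0.00, F.y = 0.00 ✓; |NF| = 24.30 ✓; ∠(BF, FN) = 90.00° ✓; |BF| = 13.90 ✓; bearing(B→L) − bearing(B→F) = 83.00° ✓; |BL| = 13.90 ✓; ∠(BL, LJ) = 90.00° ✓; |LJ| = 25.60 ✗.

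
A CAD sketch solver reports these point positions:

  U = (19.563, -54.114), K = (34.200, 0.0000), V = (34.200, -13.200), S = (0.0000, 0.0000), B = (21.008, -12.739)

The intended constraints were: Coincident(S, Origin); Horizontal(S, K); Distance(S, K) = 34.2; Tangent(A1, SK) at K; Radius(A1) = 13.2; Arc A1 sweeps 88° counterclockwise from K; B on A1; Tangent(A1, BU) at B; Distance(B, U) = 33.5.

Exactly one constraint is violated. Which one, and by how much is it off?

Distance(B, U) = 33.5 — off by 7.90.

S = (0.00, 0.00) ✓; S.y = 0.00, K.y = 0.00 ✓; |SK| = 34.20 ✓; ∠(VK, KS) = 90.00° ✓; |VK| = 13.20 ✓; bearing(V→B) − bearing(V→K) = 88.00° ✓; |VB| = 13.20 ✓; ∠(VB, BU) = 90.00° ✓; |BU| = 41.40 ✗.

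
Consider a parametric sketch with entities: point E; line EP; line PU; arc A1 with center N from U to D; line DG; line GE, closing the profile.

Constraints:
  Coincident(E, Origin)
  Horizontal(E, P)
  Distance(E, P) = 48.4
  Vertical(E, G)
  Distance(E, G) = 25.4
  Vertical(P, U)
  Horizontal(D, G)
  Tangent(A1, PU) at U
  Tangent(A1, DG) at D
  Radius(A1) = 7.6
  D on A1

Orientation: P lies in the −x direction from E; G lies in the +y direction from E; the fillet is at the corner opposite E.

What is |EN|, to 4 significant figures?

44.51

E is at the origin; EP is horizontal with |EP| = 48.4 and P on the −x side, so P = (-48.40, 0.000). EG is vertical with |EG| = 25.4 and G on the +y side, so G = (0.000, 25.40). The virtual corner opposite E is at (-48.40, 25.40). Since A1 is tangent to PU there, NU ⟂ PU and A1 meets DG tangentially, so ND is at right angles to DG, with radius 7.6, so the center N sits 7.6 in from both sides at N = (-40.80, 17.80). Then |EN| = |N − E| = 44.51.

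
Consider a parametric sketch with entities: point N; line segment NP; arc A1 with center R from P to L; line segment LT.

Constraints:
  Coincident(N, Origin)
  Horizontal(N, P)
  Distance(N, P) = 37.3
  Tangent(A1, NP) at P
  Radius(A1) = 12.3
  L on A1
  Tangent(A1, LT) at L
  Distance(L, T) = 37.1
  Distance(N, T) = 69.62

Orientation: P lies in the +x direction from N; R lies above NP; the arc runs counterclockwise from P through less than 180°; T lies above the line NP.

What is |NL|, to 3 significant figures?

51.2

N is at the origin; N and P share the same y with |NP| = 37.3 and P on the +x side, so P = (37.3, 0.00). Tangency of A1 to NP means the radius RP is perpendicular to NP, so R = P + (0, 12.3) = (37.3, 12.3). Since RL ⟂ LT (tangency), |RT| = √(12.3² + 37.1²) = 39.1 regardless of where L sits on A1. So T lies on both circle(N, 69.62) and circle(R, 39.1); the above-NP intersection is T = (48.8, 49.7). L is the foot of the tangent from T: L = (49.6, 12.6).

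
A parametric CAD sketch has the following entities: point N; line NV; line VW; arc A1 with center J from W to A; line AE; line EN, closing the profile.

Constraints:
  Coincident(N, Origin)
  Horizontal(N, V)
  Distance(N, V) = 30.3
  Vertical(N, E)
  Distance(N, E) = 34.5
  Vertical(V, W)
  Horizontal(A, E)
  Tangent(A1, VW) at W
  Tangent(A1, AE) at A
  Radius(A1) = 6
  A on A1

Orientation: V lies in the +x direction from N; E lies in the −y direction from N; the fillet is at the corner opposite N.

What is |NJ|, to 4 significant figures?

37.45

N is at the origin; NV is horizontal with |NV| = 30.3 and V on the +x side, so V = (30.30, 0.000). N and E share the same x with |NE| = 34.5 and E on the −y side, so E = (0.000, -34.50). The virtual corner opposite N is at (30.30, -34.50). Tangency of A1 to VW means the radius JW is perpendicular to VW and tangency of A1 to AE means the radius JA is perpendicular to AE, with radius 6.0, so the center J sits 6.0 in from both sides at J = (24.30, -28.50). Then |NJ| = |J − N| = 37.45.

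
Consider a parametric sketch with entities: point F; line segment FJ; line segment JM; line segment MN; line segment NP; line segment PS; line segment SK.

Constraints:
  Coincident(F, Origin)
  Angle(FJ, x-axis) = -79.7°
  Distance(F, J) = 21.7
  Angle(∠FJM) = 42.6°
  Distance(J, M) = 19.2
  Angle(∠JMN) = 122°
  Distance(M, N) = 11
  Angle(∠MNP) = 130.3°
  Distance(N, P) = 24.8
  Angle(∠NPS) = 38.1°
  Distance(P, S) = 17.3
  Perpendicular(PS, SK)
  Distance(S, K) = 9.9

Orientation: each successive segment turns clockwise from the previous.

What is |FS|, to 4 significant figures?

4.959

F is at the origin; FJ runs at -79.7° with length 21.7, so J = (3.880, -21.35). ∠FJM = 42.6° gives JM at 142.9° from the x-axis; with |JM| = 19.2, M = (-11.43, -9.769). ∠JMN = 122.0° gives MN at 84.90° from the x-axis; with |MN| = 11.0, N = (-10.46, 1.188). ∠MNP = 130.3° gives NP at 35.20° from the x-axis; with |NP| = 24.8, P = (9.809, 15.48). ∠NPS = 38.1° gives PS at -106.7° from the x-axis; with |PS| = 17.3, S = (4.838, -1.087). Then |FS| = |S − F| = 4.959.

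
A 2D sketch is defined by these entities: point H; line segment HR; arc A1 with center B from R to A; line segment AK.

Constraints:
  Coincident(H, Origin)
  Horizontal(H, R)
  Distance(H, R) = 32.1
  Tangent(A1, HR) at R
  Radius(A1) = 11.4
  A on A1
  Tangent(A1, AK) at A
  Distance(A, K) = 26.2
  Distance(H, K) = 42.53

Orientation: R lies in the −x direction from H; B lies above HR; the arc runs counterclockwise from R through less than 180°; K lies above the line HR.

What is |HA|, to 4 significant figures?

23.54

H is at the origin; H and R share the same y with |HR| = 32.1 and R on the −x side, so R = (-32.10, 0.000). Tangency of A1 to HR means the radius BR is perpendicular to HR, so B = R + (0, 11.4) = (-32.10, 11.40). Since BA ⟂ AK (tangency), |BK| = √(11.4² + 26.2²) = 28.57 regardless of where A sits on A1. So K lies on both circle(H, 42.53) and circle(B, 28.57); the above-HR intersection is K = (-20.25, 37.40). A is the foot of the tangent from K: A = (-20.70, 11.20).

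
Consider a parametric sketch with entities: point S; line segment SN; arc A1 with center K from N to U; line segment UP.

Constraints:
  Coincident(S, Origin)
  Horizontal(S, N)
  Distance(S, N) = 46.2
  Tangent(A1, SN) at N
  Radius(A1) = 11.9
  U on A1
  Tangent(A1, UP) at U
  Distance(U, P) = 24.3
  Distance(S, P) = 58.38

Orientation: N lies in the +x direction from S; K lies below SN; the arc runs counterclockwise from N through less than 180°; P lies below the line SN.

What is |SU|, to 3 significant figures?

38.6

Checks: |KU| = 11.90 ✓; ∠(KU, UP) = 90.00° ✓; |UP| = 24.30 ✓; |SP| = 58.38 ✓.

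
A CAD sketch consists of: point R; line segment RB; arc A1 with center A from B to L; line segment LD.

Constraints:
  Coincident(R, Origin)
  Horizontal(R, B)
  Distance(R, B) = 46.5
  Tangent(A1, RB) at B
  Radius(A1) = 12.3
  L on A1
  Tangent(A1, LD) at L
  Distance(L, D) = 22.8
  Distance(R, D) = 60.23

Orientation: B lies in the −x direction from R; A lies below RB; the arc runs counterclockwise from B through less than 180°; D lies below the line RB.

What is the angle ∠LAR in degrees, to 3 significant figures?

167°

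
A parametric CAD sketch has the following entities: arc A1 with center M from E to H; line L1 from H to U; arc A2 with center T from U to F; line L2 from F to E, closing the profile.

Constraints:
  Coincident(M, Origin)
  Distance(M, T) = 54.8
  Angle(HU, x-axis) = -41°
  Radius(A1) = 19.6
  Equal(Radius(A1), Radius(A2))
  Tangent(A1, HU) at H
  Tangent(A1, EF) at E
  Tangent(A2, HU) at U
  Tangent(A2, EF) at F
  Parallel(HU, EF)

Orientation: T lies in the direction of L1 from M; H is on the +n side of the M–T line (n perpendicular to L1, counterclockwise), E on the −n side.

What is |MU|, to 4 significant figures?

58.20

The slot axis is L1's direction at -41.0°, so u = (cos -41.0°, sin -41.0°) = (0.7547, -0.6561) and n = (−sin -41.0°, cos -41.0°) = (0.6561, 0.7547). M is at the origin and T lies 54.8 along u from M, so T = 54.8·u = (41.36, -35.95). Tangency of A1 to both parallel lines with radius 19.6 puts H and E at M ± 19.6·n: H = (12.86, 14.79), E = (-12.86, -14.79). Equal radii place U and F the same way about T: U = T + 19.6·n = (54.22, -21.16), F = T − 19.6·n = (28.50, -50.74). Then |MU| = |U − M| = 58.20.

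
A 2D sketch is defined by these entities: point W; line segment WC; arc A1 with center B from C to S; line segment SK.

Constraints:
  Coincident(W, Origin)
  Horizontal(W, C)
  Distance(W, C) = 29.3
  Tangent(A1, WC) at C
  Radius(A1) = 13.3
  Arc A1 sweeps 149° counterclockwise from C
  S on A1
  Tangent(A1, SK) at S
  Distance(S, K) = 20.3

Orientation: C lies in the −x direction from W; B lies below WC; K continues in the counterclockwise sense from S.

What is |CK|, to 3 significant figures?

36.7

On A1, C sits at bearing 90° from B; a 149° counterclockwise sweep puts S at bearing 239°, so S = B + 13.3·(cos 239°, sin 239°) = (-36.2, -24.7). Tangency of A1 to SK means the radius BS is perpendicular to SK, so SK runs along (−sin 239°, cos 239°); with |SK| = 20.3, K = (-18.7, -35.2). Then |CK| = |K − C| = 36.7.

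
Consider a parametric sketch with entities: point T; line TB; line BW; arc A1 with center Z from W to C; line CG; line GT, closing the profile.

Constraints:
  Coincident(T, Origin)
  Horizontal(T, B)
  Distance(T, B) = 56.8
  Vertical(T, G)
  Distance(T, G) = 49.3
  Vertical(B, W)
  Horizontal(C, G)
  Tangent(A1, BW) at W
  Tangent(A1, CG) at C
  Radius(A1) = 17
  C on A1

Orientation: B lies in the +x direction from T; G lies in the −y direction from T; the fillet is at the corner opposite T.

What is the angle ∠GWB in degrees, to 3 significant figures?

107°

T is at the origin; TB is horizontal with |TB| = 56.8 and B on the +x side, so B = (56.8, 0.00). T and G share the same x with |TG| = 49.3 and G on the −y side, so G = (0.00, -49.3). The virtual corner opposite T is at (56.8, -49.3). Since A1 is tangent to BW there, ZW ⟂ BW and A1 meets CG tangentially, so ZC is at right angles to CG, with radius 17.0, so the center Z sits 17.0 in from both sides at Z = (39.8, -32.3). That places the tangent points at W = (56.8, -32.3) on BW and C = (39.8, -49.3) on CG. Then cos ∠GWB = WG·WB / (|WG||WB|), giving 107°.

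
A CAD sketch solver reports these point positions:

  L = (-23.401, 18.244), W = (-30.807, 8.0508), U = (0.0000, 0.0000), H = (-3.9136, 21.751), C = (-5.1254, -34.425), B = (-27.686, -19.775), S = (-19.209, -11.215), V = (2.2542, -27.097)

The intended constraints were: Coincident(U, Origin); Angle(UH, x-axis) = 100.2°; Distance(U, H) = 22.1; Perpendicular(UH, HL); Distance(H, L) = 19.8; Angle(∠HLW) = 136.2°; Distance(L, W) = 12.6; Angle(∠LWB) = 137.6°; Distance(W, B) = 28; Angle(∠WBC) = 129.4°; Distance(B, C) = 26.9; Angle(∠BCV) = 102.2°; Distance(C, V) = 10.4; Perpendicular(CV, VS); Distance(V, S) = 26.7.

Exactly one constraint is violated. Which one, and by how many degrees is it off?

Perpendicular(CV, VS) — off by 8.70°.

U = (0.00, 0.00) ✓; UH at 100.2° ✓; |UH| = 22.10 ✓; ∠(UH, HL) = 90.00° ✓; |HL| = 19.80 ✓; ∠HLW = 136.2° ✓; |LW| = 12.60 ✓; ∠LWB = 137.6° ✓; |WB| = 28.00 ✓; ∠WBC = 129.4° ✓; |BC| = 26.90 ✓; ∠BCV = 102.2° ✓; |CV| = 10.40 ✓; ∠(CV, VS) = 98.70° ✗; |VS| = 26.70 ✓.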